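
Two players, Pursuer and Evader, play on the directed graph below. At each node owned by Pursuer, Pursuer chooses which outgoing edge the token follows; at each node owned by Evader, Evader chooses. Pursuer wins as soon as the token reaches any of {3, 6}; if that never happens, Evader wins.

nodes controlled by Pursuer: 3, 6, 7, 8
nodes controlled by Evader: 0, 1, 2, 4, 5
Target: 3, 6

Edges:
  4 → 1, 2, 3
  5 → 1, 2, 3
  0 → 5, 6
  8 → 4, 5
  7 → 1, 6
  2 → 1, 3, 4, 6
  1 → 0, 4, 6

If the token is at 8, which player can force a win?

Evader

A0 = {3, 6}
A1: add {7} — 7 (Pursuer) has 7→6.
A2 = A1; e.g. 0 (Evader) can still go to 5. Fixed point.
8 never enters the attractor, so Evader can avoid the target forever.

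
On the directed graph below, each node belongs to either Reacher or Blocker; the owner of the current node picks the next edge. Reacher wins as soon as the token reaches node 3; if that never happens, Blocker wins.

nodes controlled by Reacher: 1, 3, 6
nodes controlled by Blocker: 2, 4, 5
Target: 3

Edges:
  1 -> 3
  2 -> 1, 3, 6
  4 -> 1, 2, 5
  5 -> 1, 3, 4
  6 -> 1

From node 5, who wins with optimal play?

Blocker

A0 = {3}
A1: add {1} — 1 (Reacher) has 1→3.
A2: add {6} — 6 (Reacher) has 6→1.
A3: add {2} — 2 (Blocker): all of {1, 3, 6} already in.
A4 = A3; e.g. 4 (Blocker) can still go to 5. Fixed point.
5 never enters the attractor, so Blocker can avoid the target forever.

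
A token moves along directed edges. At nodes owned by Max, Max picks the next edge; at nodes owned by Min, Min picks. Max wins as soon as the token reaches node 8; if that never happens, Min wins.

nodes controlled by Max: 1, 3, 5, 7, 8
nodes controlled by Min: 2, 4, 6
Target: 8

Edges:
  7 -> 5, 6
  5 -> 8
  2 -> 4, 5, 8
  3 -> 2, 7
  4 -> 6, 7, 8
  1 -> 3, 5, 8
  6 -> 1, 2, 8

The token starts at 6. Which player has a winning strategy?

Min

A0 = {8}
A1: add {1, 5} — 1 (Max) has 1→8; 5 (Max) has 5→8.
A2: add {7} — 7 (Max) has 7→5.
A3: add {3} — 3 (Max) has 3→7.
A4 = A3; e.g. 2 (Min) can still go to 4. Fixed point.
6 never enters the attractor, so Min can avoid the target forever.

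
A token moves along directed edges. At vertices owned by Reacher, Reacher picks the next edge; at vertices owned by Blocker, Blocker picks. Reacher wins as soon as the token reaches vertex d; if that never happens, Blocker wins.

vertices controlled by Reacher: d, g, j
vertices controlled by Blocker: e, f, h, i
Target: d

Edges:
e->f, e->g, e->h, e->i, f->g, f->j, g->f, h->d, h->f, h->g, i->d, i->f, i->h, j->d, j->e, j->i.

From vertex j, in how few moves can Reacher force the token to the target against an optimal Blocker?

1

A0 = {d}
A1: add {j} — j (Reacher) has j→d.
A2 = A1; e.g. e (Blocker) can still go to f. Fixed point.
j enters the attractor at level 1, so Reacher can force the target in 1 move from there.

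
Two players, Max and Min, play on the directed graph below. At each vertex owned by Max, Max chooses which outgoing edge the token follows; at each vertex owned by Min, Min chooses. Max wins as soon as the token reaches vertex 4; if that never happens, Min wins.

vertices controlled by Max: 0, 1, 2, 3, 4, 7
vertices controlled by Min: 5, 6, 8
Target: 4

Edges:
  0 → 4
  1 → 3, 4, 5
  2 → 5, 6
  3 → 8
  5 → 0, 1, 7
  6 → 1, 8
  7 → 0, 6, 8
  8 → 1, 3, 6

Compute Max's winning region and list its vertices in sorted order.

0, 1, 2, 4, 5, 7

A0 = {4}
A1: add {0, 1} — 0 (Max) has 0→4; 1 (Max) has 1→4.
A2: add {7} — 7 (Max) has 7→0.
A3: add {5} — 5 (Min): all of {0, 1, 7} already in.
A4: add {2} — 2 (Max) has 2→5.
A5 = A4; e.g. 3 (Max) has no edge into A4. Fixed point.
Max's winning region = {0, 1, 2, 4, 5, 7}.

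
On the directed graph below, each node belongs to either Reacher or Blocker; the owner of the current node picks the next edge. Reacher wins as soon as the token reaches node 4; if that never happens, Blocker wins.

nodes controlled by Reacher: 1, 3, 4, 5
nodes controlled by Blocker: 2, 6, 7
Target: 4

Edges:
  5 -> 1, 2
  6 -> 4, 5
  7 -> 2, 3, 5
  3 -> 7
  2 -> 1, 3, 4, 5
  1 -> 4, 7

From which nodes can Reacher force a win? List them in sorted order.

A0 = {4}
A1: add {1} — 1 (Reacher) has 1→4.
A2: add {5} — 5 (Reacher) has 5→1.
A3: add {6} — 6 (Blocker): all of {4, 5} already in.
A4 = A3; e.g. 2 (Blocker) can still go to 3. Fixed point.
Reacher's winning region = {1, 4, 5, 6}.

1, 4, 5, 6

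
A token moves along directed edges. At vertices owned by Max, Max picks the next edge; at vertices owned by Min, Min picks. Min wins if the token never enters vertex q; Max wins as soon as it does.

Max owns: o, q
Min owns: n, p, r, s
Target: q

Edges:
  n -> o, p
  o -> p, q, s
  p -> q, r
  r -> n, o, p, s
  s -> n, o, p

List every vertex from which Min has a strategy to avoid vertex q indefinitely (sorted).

n, p, r, s

A0 = {q}
A1: add {o} — o (Max) has o→q.
A2 = A1; e.g. n (Min) can still go to p. Fixed point.
Max's attractor = {o, q}; Min avoids the target exactly from the complement.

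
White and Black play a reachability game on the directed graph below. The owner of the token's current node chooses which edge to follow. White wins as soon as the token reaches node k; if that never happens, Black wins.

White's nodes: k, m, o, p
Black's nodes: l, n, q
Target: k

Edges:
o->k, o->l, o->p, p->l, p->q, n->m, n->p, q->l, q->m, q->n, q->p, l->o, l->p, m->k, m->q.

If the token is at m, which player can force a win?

White

A0 = {k}
A1: add {m, o} — m (White) has m→k; o (White) has o→k.
A2 = A1; e.g. l (Black) can still go to p. Fixed point.
m ∈ A1, so White can force the target.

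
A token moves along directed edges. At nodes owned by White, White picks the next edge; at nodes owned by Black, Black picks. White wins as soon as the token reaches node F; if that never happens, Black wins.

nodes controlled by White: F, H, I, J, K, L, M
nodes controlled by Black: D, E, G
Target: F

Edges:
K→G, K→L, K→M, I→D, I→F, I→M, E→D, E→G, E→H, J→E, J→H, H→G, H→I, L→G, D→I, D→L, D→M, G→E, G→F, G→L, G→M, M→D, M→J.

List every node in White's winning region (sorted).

F, H, I, J, K, M

A0 = {F}
A1: add {I} — I (White) has I→F.
A2: add {H} — H (White) has H→I.
A3: add {J} — J (White) has J→H.
A4: add {M} — M (White) has M→J.
A5: add {K} — K (White) has K→M.
A6 = A5; e.g. D (Black) can still go to L. Fixed point.
White's winning region = {F, H, I, J, K, M}.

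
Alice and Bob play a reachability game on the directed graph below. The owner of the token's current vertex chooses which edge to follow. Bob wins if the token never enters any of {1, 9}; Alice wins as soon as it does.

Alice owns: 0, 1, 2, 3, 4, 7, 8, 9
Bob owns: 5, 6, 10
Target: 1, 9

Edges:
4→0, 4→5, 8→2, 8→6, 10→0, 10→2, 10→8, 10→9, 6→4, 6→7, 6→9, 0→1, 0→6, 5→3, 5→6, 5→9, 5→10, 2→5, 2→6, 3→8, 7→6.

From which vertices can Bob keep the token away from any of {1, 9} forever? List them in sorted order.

2, 3, 5, 6, 7, 8, 10

A0 = {1, 9}
A1: add {0} — 0 (Alice) has 0→1.
A2: add {4} — 4 (Alice) has 4→0.
A3 = A2; e.g. 2 (Alice) has no edge into A2. Fixed point.
Alice's attractor = {0, 1, 4, 9}; Bob avoids the target exactly from the complement.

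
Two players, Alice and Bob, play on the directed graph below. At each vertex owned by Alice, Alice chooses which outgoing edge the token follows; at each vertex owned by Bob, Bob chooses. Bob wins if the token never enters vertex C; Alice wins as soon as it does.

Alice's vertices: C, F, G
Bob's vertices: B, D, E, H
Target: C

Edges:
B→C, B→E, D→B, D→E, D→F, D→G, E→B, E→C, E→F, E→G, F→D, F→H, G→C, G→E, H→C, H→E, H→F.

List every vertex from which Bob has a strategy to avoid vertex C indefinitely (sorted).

A0 = {C}
A1: add {G} — G (Alice) has G→C.
A2 = A1; e.g. B (Bob) can still go to E. Fixed point.
Alice's attractor = {C, G}; Bob avoids the target exactly from the complement.

B, D, E, F, H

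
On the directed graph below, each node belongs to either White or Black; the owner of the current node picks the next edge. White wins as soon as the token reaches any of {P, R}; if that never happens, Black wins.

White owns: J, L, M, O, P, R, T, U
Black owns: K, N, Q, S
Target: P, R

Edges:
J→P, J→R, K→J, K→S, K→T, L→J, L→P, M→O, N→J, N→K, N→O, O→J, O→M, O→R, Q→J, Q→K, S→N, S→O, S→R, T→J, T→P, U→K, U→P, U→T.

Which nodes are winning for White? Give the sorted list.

A0 = {P, R}
A1: add {J, L, O, T, U} — J (White) has J→P; L (White) has L→P; O (White) has O→R; T (White) has T→P; U (White) has U→P.
A2: add {M} — M (White) has M→O.
A3 = A2; e.g. K (Black) can still go to S. Fixed point.
White's winning region = {J, L, M, O, P, R, T, U}.

J, L, M, O, P, R, T, U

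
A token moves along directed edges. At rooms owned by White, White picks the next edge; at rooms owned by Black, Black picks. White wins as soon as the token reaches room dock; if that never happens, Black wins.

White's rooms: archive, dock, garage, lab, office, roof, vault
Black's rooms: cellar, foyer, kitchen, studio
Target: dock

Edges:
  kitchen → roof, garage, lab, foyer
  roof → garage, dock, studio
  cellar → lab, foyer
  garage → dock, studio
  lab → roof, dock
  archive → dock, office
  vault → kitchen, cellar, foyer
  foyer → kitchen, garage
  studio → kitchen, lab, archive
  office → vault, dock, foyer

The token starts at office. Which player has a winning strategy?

White

A0 = {dock}
A1: add {archive, garage, lab, office, roof} — roof (White) has roof→dock; garage (White) has garage→dock; lab (White) has lab→dock; archive (White) has archive→dock; office (White) has office→dock.
A2 = A1; e.g. kitchen (Black) can still go to foyer. Fixed point.
office ∈ A1, so White can force the target.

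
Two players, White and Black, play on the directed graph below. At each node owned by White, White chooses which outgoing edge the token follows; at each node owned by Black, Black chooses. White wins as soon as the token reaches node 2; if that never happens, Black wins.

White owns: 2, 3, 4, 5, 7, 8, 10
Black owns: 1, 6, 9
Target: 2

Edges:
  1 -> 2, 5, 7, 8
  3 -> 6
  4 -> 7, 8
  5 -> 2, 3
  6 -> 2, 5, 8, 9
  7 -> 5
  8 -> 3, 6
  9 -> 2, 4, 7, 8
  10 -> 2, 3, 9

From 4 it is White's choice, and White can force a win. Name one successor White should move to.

7

A0 = {2}
A1: add {5, 10} — 5 (White) has 5→2; 10 (White) has 10→2.
A2: add {7} — 7 (White) has 7→5.
A3: add {4} — 4 (White) has 4→7.
A4 = A3; e.g. 1 (Black) can still go to 8. Fixed point.
From 4, successor 7 is in the attractor (rank 2); the other successor 8 is not.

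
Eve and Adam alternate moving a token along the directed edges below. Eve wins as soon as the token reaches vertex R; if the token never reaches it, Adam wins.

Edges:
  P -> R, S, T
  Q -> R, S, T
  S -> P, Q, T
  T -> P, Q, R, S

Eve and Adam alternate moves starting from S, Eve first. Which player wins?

Track states (vertex, player-to-move).
A0 = {(R,Eve), (R,Adam)}
A1: add {(P,Eve), (Q,Eve), (T,Eve)}.
A2: add {(S,Adam)}.
A3 = A2; e.g. (P,Adam) stays out. (S,Eve) never enters ⇒ Adam avoids the target.

Adam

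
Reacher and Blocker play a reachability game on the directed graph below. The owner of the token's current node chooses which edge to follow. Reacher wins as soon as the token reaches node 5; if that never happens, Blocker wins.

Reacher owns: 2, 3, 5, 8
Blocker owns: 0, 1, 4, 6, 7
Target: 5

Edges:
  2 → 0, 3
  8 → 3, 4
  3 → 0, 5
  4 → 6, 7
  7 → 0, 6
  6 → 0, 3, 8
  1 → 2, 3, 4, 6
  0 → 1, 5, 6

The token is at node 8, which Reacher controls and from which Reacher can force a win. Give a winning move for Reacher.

A0 = {5}
A1: add {3} — 3 (Reacher) has 3→5.
A2: add {2, 8} — 2 (Reacher) has 2→3; 8 (Reacher) has 8→3.
A3 = A2; e.g. 0 (Blocker) can still go to 1. Fixed point.
From 8, successor 3 is in the attractor (rank 1); the other successor 4 is not.

3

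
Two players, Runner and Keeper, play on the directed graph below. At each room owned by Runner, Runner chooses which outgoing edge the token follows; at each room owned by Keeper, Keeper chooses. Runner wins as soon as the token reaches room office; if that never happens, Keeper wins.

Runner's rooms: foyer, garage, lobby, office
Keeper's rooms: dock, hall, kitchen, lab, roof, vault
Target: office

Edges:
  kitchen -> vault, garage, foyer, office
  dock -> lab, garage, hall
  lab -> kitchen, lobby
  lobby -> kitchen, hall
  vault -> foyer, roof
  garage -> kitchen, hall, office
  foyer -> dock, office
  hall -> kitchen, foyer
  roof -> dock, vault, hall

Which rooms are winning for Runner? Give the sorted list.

A0 = {office}
A1: add {foyer, garage} — garage (Runner) has garage→office; foyer (Runner) has foyer→office.
A2 = A1; e.g. kitchen (Keeper) can still go to vault. Fixed point.
Runner's winning region = {foyer, garage, office}.

foyer, garage, office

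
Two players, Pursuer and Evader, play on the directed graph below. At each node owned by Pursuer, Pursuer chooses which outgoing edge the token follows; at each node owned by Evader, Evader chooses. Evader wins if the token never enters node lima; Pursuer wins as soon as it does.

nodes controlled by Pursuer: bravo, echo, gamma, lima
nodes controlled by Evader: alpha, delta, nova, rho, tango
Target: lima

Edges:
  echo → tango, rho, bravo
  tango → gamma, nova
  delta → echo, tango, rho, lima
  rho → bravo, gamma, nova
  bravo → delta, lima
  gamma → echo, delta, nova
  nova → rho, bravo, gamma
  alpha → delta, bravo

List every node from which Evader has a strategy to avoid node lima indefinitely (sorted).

alpha, delta, nova, rho, tango

A0 = {lima}
A1: add {bravo} — bravo (Pursuer) has bravo→lima.
A2: add {echo} — echo (Pursuer) has echo→bravo.
A3: add {gamma} — gamma (Pursuer) has gamma→echo.
A4 = A3; e.g. tango (Evader) can still go to nova. Fixed point.
Pursuer's attractor = {bravo, echo, gamma, lima}; Evader avoids the target exactly from the complement.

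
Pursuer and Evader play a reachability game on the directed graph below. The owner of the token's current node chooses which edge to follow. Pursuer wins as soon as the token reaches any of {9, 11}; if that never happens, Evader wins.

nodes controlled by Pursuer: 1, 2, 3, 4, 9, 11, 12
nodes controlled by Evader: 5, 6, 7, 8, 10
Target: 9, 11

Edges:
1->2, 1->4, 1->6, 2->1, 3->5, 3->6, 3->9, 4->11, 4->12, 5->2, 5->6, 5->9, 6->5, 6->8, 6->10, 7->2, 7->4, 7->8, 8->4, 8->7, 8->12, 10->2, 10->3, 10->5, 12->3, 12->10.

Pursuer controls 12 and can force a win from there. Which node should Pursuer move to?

A0 = {9, 11}
A1: add {3, 4} — 3 (Pursuer) has 3→9; 4 (Pursuer) has 4→11.
A2: add {1, 12} — 1 (Pursuer) has 1→4; 12 (Pursuer) has 12→3.
A3: add {2} — 2 (Pursuer) has 2→1.
A4 = A3; e.g. 5 (Evader) can still go to 6. Fixed point.
From 12, successor 3 is in the attractor (rank 1); the other successor 10 is not.

3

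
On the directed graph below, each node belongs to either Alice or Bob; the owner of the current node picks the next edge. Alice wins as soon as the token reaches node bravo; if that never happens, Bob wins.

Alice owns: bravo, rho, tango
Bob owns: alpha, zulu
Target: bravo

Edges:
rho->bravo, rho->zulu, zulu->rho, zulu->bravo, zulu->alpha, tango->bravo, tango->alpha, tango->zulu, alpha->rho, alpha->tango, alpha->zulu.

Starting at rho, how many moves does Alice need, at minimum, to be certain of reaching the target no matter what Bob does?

1

A0 = {bravo}
A1: add {rho, tango} — rho (Alice) has rho→bravo; tango (Alice) has tango→bravo.
A2 = A1; e.g. alpha (Bob) can still go to zulu. Fixed point.
rho enters the attractor at level 1, so Alice can force the target in 1 move from there.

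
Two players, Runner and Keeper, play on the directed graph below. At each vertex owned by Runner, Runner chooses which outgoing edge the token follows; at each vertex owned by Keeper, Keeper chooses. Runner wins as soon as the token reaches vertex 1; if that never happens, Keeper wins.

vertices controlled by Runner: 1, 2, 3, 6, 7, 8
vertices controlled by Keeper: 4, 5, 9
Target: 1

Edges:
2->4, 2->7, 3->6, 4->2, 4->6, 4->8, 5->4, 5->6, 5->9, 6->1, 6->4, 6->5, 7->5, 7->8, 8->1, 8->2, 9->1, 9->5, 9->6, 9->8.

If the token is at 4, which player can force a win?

Runner

A0 = {1}
A1: add {6, 8} — 6 (Runner) has 6→1; 8 (Runner) has 8→1.
A2: add {3, 7} — 3 (Runner) has 3→6; 7 (Runner) has 7→8.
A3: add {2} — 2 (Runner) has 2→7.
A4: add {4} — 4 (Keeper): all of {2, 6, 8} already in.
A5 = A4; e.g. 5 (Keeper) can still go to 9. Fixed point.
4 ∈ A4, so Runner can force the target.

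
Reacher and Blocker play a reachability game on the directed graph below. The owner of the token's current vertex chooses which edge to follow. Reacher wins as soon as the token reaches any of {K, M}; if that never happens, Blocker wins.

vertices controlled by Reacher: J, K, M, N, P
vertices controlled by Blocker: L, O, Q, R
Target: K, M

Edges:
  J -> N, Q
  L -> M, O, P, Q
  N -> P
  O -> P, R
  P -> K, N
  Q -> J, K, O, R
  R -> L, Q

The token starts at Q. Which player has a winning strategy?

Blocker

A0 = {K, M}
A1: add {P} — P (Reacher) has P→K.
A2: add {N} — N (Reacher) has N→P.
A3: add {J} — J (Reacher) has J→N.
A4 = A3; e.g. L (Blocker) can still go to O. Fixed point.
Q never enters the attractor, so Blocker can avoid the target forever.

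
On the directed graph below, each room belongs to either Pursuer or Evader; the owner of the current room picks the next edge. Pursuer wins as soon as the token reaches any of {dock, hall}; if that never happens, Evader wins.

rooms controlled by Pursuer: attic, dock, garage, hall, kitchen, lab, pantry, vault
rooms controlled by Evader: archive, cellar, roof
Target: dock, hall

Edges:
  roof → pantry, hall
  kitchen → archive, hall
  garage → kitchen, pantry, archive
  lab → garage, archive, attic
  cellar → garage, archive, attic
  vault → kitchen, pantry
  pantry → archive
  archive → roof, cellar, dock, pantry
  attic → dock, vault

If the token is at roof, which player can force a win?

A0 = {dock, hall}
A1: add {attic, kitchen} — kitchen (Pursuer) has kitchen→hall; attic (Pursuer) has attic→dock.
A2: add {garage, lab, vault} — garage (Pursuer) has garage→kitchen; lab (Pursuer) has lab→attic; vault (Pursuer) has vault→kitchen.
A3 = A2; e.g. roof (Evader) can still go to pantry. Fixed point.
roof never enters the attractor, so Evader can avoid the target forever.

Evader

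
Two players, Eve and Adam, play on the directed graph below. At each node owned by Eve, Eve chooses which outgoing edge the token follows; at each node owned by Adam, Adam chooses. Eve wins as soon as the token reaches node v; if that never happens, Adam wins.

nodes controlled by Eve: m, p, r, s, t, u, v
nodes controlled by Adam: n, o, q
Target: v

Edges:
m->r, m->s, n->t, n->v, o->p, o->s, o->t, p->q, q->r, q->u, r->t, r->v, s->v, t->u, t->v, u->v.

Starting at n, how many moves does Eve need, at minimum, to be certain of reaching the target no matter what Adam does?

A0 = {v}
A1: add {r, s, t, u} — r (Eve) has r→v; s (Eve) has s→v; t (Eve) has t→v; u (Eve) has u→v.
A2: add {m, n, q} — m (Eve) has m→r; n (Adam): all of {t, v} already in; q (Adam): all of {r, u} already in.
n enters the attractor at level 2, so Eve can force the target in 2 moves from there.

2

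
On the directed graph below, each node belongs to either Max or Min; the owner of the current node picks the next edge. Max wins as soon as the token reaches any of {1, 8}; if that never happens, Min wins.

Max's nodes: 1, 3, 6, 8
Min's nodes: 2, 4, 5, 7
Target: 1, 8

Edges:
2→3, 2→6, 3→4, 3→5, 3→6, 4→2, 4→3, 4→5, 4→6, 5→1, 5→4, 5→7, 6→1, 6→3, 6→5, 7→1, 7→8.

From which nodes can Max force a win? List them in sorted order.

1, 2, 3, 6, 7, 8

A0 = {1, 8}
A1: add {6, 7} — 6 (Max) has 6→1; 7 (Min): all of {1, 8} already in.
A2: add {3} — 3 (Max) has 3→6.
A3: add {2} — 2 (Min): all of {3, 6} already in.
A4 = A3; e.g. 4 (Min) can still go to 5. Fixed point.
Max's winning region = {1, 2, 3, 6, 7, 8}.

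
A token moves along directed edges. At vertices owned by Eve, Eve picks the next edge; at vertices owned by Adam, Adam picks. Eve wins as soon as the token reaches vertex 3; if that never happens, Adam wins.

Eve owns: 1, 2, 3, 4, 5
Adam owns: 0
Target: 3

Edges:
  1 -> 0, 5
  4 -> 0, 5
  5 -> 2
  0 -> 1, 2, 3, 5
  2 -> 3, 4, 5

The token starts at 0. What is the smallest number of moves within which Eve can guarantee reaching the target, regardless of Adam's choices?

4

A0 = {3}
A1: add {2} — 2 (Eve) has 2→3.
A2: add {5} — 5 (Eve) has 5→2.
A3: add {1, 4} — 1 (Eve) has 1→5; 4 (Eve) has 4→5.
A4: add {0} — 0 (Adam): all of {1, 2, 3, 5} already in.
A4 = all vertices. Fixed point.
0 enters the attractor at level 4, so Eve can force the target in 4 moves from there.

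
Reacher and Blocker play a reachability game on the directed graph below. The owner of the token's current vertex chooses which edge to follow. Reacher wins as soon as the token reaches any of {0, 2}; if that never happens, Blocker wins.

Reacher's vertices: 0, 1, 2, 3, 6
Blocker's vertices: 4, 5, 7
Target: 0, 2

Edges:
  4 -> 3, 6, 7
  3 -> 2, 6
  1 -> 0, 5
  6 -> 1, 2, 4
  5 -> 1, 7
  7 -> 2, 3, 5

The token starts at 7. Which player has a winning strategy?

A0 = {0, 2}
A1: add {1, 3, 6} — 1 (Reacher) has 1→0; 3 (Reacher) has 3→2; 6 (Reacher) has 6→2.
A2 = A1; e.g. 4 (Blocker) can still go to 7. Fixed point.
7 never enters the attractor, so Blocker can avoid the target forever.

Blocker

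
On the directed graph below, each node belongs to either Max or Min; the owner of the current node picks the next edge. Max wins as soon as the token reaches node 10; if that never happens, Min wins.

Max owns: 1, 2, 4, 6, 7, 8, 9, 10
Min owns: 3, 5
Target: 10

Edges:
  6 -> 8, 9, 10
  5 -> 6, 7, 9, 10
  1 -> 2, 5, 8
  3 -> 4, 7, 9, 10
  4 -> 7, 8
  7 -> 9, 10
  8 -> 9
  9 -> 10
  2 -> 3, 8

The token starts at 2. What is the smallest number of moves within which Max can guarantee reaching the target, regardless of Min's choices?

3

A0 = {10}
A1: add {6, 7, 9} — 6 (Max) has 6→10; 7 (Max) has 7→10; 9 (Max) has 9→10.
A2: add {4, 5, 8} — 4 (Max) has 4→7; 5 (Min): all of {6, 7, 9, 10} already in; 8 (Max) has 8→9.
A3: add {1, 2, 3} — 1 (Max) has 1→5; 2 (Max) has 2→8; 3 (Min): all of {4, 7, 9, 10} already in.
A3 = all vertices. Fixed point.
2 enters the attractor at level 3, so Max can force the target in 3 moves from there.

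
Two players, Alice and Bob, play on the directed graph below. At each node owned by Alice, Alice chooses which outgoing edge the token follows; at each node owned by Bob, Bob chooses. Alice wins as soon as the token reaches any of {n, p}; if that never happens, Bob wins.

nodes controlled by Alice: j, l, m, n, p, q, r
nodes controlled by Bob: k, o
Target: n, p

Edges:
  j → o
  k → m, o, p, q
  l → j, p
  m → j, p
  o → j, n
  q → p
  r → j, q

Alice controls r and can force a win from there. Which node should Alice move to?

A0 = {n, p}
A1: add {l, m, q} — l (Alice) has l→p; m (Alice) has m→p; q (Alice) has q→p.
A2: add {r} — r (Alice) has r→q.
A3 = A2; e.g. j (Alice) has no edge into A2. Fixed point.
From r, successor q is in the attractor (rank 1); the other successor j is not.

q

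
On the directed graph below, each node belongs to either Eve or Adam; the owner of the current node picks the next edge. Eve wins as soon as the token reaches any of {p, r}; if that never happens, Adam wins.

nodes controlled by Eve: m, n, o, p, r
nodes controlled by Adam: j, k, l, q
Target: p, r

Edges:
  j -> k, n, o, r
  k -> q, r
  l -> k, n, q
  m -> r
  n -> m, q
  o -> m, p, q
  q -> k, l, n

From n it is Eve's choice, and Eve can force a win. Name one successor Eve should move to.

A0 = {p, r}
A1: add {m, o} — m (Eve) has m→r; o (Eve) has o→p.
A2: add {n} — n (Eve) has n→m.
A3 = A2; e.g. j (Adam) can still go to k. Fixed point.
From n, successor m is in the attractor (rank 1); the other successor q is not.

m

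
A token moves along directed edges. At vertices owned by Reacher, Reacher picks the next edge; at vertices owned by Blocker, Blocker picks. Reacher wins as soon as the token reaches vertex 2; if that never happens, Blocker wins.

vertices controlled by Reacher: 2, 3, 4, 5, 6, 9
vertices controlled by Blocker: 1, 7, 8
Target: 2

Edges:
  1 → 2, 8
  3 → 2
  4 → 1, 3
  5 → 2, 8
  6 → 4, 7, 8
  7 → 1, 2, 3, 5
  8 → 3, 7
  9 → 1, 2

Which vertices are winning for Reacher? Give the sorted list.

A0 = {2}
A1: add {3, 5, 9} — 3 (Reacher) has 3→2; 5 (Reacher) has 5→2; 9 (Reacher) has 9→2.
A2: add {4} — 4 (Reacher) has 4→3.
A3: add {6} — 6 (Reacher) has 6→4.
A4 = A3; e.g. 1 (Blocker) can still go to 8. Fixed point.
Reacher's winning region = {2, 3, 4, 5, 6, 9}.

2, 3, 4, 5, 6, 9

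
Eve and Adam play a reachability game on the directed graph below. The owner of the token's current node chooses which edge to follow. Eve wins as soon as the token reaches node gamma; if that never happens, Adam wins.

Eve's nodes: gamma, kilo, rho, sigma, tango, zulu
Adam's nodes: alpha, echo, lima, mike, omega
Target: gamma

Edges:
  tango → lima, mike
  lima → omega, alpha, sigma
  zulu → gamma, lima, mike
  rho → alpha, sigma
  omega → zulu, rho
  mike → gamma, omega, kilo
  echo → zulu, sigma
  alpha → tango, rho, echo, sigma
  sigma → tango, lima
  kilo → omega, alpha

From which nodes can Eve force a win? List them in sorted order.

gamma, zulu

A0 = {gamma}
A1: add {zulu} — zulu (Eve) has zulu→gamma.
A2 = A1; e.g. tango (Eve) has no edge into A1. Fixed point.
Eve's winning region = {gamma, zulu}.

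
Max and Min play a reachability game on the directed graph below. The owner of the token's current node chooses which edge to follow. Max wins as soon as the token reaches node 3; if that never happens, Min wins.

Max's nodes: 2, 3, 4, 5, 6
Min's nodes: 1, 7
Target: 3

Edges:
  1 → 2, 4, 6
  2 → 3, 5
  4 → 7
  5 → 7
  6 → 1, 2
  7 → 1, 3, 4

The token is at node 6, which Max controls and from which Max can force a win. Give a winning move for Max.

2

A0 = {3}
A1: add {2} — 2 (Max) has 2→3.
A2: add {6} — 6 (Max) has 6→2.
A3 = A2; e.g. 1 (Min) can still go to 4. Fixed point.
From 6, successor 2 is in the attractor (rank 1); the other successor 1 is not.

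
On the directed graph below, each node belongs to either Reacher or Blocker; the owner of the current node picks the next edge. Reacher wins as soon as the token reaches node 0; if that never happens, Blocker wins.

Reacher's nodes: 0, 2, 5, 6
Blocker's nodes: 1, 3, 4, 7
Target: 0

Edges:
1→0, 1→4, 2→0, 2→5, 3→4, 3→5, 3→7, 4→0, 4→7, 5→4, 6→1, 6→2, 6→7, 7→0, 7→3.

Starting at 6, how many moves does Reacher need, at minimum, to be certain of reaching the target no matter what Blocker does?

A0 = {0}
A1: add {2} — 2 (Reacher) has 2→0.
A2: add {6} — 6 (Reacher) has 6→2.
A3 = A2; e.g. 1 (Blocker) can still go to 4. Fixed point.
6 enters the attractor at level 2, so Reacher can force the target in 2 moves from there.

2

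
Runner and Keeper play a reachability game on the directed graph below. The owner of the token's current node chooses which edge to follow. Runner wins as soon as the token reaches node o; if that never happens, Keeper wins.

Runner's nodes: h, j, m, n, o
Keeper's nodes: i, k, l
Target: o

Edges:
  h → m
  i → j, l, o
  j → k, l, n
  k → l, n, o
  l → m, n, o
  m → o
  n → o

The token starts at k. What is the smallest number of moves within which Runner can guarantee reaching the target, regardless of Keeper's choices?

3

A0 = {o}
A1: add {m, n} — m (Runner) has m→o; n (Runner) has n→o.
A2: add {h, j, l} — h (Runner) has h→m; j (Runner) has j→n; l (Keeper): all of {m, n, o} already in.
A3: add {i, k} — i (Keeper): all of {j, l, o} already in; k (Keeper): all of {l, n, o} already in.
A3 = all vertices. Fixed point.
k enters the attractor at level 3, so Runner can force the target in 3 moves from there.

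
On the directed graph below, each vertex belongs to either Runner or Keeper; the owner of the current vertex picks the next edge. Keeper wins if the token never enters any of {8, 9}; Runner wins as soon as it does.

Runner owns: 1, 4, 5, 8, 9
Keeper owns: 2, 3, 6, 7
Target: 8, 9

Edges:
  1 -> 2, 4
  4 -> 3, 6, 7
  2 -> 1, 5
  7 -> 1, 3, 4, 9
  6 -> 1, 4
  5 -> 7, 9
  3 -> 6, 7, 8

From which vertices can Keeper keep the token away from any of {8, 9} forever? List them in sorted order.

1, 2, 3, 4, 6, 7

A0 = {8, 9}
A1: add {5} — 5 (Runner) has 5→9.
A2 = A1; e.g. 1 (Runner) has no edge into A1. Fixed point.
Runner's attractor = {5, 8, 9}; Keeper avoids the target exactly from the complement.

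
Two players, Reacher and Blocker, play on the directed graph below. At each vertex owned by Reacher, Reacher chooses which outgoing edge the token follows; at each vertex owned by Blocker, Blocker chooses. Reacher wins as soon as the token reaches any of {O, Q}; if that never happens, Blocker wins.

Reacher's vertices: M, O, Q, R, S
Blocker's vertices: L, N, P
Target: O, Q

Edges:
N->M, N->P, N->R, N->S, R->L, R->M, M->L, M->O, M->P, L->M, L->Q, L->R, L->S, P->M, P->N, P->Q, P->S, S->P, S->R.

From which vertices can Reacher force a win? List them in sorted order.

L, M, O, Q, R, S

A0 = {O, Q}
A1: add {M} — M (Reacher) has M→O.
A2: add {R} — R (Reacher) has R→M.
A3: add {S} — S (Reacher) has S→R.
A4: add {L} — L (Blocker): all of {M, Q, R, S} already in.
A5 = A4; e.g. N (Blocker) can still go to P. Fixed point.
Reacher's winning region = {L, M, O, Q, R, S}.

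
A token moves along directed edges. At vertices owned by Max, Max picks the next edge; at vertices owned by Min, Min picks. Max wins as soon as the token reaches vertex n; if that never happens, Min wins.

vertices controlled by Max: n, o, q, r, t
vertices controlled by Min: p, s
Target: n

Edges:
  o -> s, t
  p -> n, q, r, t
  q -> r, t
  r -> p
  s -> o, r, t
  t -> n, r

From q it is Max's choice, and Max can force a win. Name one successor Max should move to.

A0 = {n}
A1: add {t} — t (Max) has t→n.
A2: add {o, q} — o (Max) has o→t; q (Max) has q→t.
A3 = A2; e.g. p (Min) can still go to r. Fixed point.
From q, successor t is in the attractor (rank 1); the other successor r is not.

t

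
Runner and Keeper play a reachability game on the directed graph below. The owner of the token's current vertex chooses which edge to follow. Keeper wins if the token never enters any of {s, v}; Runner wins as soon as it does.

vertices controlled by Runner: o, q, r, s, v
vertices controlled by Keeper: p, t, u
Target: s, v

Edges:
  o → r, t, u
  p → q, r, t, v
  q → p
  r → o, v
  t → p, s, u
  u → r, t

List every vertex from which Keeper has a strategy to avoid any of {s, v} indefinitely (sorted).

A0 = {s, v}
A1: add {r} — r (Runner) has r→v.
A2: add {o} — o (Runner) has o→r.
A3 = A2; e.g. p (Keeper) can still go to q. Fixed point.
Runner's attractor = {o, r, s, v}; Keeper avoids the target exactly from the complement.

p, q, t, u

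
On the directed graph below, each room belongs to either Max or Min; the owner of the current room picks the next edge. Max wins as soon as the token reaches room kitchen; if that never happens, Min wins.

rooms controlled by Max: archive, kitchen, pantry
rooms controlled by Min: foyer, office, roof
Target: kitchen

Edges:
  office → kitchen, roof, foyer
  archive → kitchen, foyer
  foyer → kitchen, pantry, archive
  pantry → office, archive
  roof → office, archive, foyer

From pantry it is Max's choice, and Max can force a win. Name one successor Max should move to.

A0 = {kitchen}
A1: add {archive} — archive (Max) has archive→kitchen.
A2: add {pantry} — pantry (Max) has pantry→archive.
A3: add {foyer} — foyer (Min): all of {kitchen, pantry, archive} already in.
A4 = A3; e.g. office (Min) can still go to roof. Fixed point.
From pantry, successor archive is in the attractor (rank 1); the other successor office is not.

archive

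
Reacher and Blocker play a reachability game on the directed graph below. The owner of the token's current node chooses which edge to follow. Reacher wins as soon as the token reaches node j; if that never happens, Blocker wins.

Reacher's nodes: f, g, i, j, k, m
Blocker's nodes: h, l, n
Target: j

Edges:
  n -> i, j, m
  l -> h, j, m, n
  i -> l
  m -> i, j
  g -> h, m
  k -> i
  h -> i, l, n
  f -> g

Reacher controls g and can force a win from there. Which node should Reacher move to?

A0 = {j}
A1: add {m} — m (Reacher) has m→j.
A2: add {g} — g (Reacher) has g→m.
A3: add {f} — f (Reacher) has f→g.
A4 = A3; e.g. h (Blocker) can still go to i. Fixed point.
From g, successor m is in the attractor (rank 1); the other successor h is not.

m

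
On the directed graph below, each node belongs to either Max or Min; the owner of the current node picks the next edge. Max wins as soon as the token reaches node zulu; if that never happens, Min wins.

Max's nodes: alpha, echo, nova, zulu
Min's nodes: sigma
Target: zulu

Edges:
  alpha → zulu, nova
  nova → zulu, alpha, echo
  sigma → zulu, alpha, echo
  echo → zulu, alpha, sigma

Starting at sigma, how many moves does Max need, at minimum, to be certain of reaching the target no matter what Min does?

2

A0 = {zulu}
A1: add {alpha, echo, nova} — alpha (Max) has alpha→zulu; nova (Max) has nova→zulu; echo (Max) has echo→zulu.
A2: add {sigma} — sigma (Min): all of {zulu, alpha, echo} already in.
A2 = all vertices. Fixed point.
sigma enters the attractor at level 2, so Max can force the target in 2 moves from there.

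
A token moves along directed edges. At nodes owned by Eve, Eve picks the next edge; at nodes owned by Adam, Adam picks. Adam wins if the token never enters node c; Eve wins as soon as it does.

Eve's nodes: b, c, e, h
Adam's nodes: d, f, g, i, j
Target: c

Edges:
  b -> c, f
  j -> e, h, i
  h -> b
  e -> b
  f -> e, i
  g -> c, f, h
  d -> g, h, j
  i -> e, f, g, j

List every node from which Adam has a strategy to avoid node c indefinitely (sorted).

A0 = {c}
A1: add {b} — b (Eve) has b→c.
A2: add {e, h} — e (Eve) has e→b; h (Eve) has h→b.
A3 = A2; e.g. d (Adam) can still go to g. Fixed point.
Eve's attractor = {b, c, e, h}; Adam avoids the target exactly from the complement.

d, f, g, i, j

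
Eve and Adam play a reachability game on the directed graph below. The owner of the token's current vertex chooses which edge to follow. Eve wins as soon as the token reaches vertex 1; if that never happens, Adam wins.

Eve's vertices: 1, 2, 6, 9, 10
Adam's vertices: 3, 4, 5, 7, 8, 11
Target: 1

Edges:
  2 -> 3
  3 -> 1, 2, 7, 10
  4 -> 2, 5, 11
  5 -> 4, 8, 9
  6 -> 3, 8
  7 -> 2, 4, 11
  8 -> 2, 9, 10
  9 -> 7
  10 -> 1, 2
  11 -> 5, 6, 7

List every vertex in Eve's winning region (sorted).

A0 = {1}
A1: add {10} — 10 (Eve) has 10→1.
A2 = A1; e.g. 2 (Eve) has no edge into A1. Fixed point.
Eve's winning region = {1, 10}.

1, 10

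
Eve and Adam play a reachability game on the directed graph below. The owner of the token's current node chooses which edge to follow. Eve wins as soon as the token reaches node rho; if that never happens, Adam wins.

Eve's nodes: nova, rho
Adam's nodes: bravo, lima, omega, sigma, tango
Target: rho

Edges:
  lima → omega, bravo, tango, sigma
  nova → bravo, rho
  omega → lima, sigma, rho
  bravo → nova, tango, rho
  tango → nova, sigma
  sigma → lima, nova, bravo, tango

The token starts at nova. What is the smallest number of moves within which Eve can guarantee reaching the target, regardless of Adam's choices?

A0 = {rho}
A1: add {nova} — nova (Eve) has nova→rho.
A2 = A1; e.g. lima (Adam) can still go to omega. Fixed point.
nova enters the attractor at level 1, so Eve can force the target in 1 move from there.

1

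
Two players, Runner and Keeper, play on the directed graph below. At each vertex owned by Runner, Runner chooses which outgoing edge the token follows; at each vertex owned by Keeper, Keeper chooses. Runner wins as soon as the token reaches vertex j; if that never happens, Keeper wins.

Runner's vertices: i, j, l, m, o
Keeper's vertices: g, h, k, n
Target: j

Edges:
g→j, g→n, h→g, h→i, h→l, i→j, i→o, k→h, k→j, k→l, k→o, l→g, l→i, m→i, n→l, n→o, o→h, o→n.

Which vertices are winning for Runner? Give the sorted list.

A0 = {j}
A1: add {i} — i (Runner) has i→j.
A2: add {l, m} — l (Runner) has l→i; m (Runner) has m→i.
A3 = A2; e.g. g (Keeper) can still go to n. Fixed point.
Runner's winning region = {i, j, l, m}.

i, j, l, m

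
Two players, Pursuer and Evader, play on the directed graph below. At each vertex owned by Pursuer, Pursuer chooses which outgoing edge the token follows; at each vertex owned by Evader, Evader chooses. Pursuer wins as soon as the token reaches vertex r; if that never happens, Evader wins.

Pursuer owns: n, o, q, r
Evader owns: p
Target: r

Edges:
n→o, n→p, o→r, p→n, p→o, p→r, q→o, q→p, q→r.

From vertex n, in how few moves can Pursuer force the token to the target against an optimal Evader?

2

A0 = {r}
A1: add {o, q} — o (Pursuer) has o→r; q (Pursuer) has q→r.
A2: add {n} — n (Pursuer) has n→o.
n enters the attractor at level 2, so Pursuer can force the target in 2 moves from there.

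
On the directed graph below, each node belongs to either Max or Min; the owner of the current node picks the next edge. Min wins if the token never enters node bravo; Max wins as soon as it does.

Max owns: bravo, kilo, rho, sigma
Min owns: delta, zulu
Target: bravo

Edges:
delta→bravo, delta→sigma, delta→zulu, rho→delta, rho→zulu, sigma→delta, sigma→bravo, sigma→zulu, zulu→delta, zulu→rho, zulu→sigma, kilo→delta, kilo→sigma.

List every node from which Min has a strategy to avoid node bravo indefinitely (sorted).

A0 = {bravo}
A1: add {sigma} — sigma (Max) has sigma→bravo.
A2: add {kilo} — kilo (Max) has kilo→sigma.
A3 = A2; e.g. delta (Min) can still go to zulu. Fixed point.
Max's attractor = {bravo, kilo, sigma}; Min avoids the target exactly from the complement.

delta, rho, zulu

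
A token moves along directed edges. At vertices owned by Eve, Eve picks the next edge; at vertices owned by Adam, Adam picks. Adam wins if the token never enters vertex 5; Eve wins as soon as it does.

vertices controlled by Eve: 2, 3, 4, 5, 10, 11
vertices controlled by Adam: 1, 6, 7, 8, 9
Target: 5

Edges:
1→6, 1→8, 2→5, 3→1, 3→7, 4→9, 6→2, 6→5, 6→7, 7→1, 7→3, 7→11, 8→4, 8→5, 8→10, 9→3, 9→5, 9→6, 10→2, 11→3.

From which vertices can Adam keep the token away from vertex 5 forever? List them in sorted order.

1, 3, 4, 6, 7, 8, 9, 11

A0 = {5}
A1: add {2} — 2 (Eve) has 2→5.
A2: add {10} — 10 (Eve) has 10→2.
A3 = A2; e.g. 1 (Adam) can still go to 6. Fixed point.
Eve's attractor = {2, 5, 10}; Adam avoids the target exactly from the complement.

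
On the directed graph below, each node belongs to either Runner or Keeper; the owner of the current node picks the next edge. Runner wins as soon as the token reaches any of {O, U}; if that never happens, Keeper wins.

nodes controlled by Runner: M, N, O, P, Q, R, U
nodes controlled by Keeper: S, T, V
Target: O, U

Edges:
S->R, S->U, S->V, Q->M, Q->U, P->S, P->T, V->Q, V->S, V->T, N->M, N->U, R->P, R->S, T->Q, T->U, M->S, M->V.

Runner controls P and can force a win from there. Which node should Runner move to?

A0 = {O, U}
A1: add {N, Q} — N (Runner) has N→U; Q (Runner) has Q→U.
A2: add {T} — T (Keeper): all of {Q, U} already in.
A3: add {P} — P (Runner) has P→T.
A4: add {R} — R (Runner) has R→P.
A5 = A4; e.g. M (Runner) has no edge into A4. Fixed point.
From P, successor T is in the attractor (rank 2); the other successor S is not.

T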